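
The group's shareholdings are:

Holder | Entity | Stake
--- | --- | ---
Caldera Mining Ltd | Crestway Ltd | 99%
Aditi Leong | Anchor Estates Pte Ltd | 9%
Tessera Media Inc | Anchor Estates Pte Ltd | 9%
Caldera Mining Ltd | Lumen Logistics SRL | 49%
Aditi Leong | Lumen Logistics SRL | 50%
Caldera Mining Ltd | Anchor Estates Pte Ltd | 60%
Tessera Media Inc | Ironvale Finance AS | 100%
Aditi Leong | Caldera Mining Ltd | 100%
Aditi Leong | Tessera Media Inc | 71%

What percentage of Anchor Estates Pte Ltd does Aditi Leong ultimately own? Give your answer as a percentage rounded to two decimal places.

Aditi reaches Anchor along 3 paths.
Direct stake: 9% = 9%.
Via Tessera: 71% × 9% = 6.39%.
Via Caldera: 100% × 60% = 60%.
Total: 9% + 6.39% + 60% = 75.39%.

75.39%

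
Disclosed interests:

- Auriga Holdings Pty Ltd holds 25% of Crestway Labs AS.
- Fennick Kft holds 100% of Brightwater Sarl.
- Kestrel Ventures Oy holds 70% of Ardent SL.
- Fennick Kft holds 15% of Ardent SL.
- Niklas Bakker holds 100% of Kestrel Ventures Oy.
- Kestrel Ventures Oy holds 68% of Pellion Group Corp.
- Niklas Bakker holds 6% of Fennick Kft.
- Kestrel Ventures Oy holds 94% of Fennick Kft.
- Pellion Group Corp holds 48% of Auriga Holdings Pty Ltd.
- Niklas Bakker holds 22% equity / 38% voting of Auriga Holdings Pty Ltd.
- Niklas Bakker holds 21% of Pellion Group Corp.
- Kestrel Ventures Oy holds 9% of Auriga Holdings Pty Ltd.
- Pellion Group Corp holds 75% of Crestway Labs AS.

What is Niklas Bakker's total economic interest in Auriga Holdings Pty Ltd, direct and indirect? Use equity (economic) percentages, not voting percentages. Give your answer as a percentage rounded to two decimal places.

Niklas reaches Auriga along 4 paths.
Direct stake: 22% = 22%.
Via Pellion: 21% × 48% = 10.08%.
Via Kestrel → Pellion: 100% × 68% × 48% = 32.64%.
Via Kestrel: 100% × 9% = 9%.
Total: 22% + 10.08% + 32.64% + 9% = 73.72%.

73.72%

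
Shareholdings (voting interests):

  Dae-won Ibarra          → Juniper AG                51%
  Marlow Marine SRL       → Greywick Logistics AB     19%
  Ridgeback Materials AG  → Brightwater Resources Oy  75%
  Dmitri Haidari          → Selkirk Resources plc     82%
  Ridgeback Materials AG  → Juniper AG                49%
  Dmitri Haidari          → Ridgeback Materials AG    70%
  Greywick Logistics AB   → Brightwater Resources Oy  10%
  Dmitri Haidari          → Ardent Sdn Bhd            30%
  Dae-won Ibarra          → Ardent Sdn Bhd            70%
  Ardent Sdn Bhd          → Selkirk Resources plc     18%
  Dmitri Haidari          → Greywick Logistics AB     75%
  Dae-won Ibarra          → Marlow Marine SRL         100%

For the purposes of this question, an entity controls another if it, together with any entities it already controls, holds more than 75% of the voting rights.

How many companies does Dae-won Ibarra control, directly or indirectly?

1

Dae-won holds 100% of Marlow, so Dae-won controls Marlow.
No other company's threshold is met.
Dae-won controls 1 company.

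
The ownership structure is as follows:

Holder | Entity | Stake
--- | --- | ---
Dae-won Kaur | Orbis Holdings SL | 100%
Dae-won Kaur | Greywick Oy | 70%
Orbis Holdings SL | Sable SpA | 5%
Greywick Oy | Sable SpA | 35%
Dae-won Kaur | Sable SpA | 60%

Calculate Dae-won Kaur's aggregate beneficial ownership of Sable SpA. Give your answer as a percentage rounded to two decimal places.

Dae-won reaches Sable along 3 paths.
Via Greywick: 70% × 35% = 24.5%.
Direct stake: 60% = 60%.
Via Orbis: 100% × 5% = 5%.
Total: 24.5% + 60% + 5% = 89.5%.
Rounded: 89.50%.

89.50%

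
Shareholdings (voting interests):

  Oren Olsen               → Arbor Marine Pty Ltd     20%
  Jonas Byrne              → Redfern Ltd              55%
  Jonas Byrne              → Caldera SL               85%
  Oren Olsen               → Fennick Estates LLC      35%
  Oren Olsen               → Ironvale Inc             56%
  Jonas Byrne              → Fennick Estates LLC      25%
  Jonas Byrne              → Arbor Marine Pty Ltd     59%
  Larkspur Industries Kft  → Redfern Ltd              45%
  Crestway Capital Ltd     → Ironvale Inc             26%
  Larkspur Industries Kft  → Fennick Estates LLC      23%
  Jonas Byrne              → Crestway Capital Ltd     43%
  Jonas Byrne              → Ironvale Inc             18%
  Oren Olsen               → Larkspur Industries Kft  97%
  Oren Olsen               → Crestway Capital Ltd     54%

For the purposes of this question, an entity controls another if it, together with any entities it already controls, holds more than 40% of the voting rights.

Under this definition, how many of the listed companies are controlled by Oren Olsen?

5

Oren holds 54% of Crestway, so Oren controls Crestway.
Oren holds 97% of Larkspur, so Oren controls Larkspur.
Larkspur holds 45% of Redfern, so Oren controls Redfern.
Oren and Larkspur together hold 35% + 23% = 58% of Fennick, so Oren controls Fennick.
Oren and Crestway together hold 56% + 26% = 82% of Ironvale, so Oren controls Ironvale.
No other company's threshold is met.
Oren controls 5 companies.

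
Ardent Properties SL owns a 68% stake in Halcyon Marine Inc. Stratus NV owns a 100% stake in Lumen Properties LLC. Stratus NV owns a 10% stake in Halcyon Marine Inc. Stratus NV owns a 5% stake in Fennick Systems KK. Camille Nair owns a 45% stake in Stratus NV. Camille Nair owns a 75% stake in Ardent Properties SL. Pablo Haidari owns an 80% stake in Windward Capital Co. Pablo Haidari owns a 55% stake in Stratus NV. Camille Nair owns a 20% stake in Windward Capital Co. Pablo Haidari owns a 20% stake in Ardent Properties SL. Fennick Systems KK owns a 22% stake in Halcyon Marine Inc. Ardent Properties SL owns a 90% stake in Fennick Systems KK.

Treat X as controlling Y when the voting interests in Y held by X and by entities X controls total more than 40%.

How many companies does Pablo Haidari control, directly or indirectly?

Pablo holds 55% of Stratus, so Pablo controls Stratus.
Stratus holds 100% of Lumen, so Pablo controls Lumen.
Pablo holds 80% of Windward, so Pablo controls Windward.
No other company's threshold is met.
Pablo controls 3 companies.

3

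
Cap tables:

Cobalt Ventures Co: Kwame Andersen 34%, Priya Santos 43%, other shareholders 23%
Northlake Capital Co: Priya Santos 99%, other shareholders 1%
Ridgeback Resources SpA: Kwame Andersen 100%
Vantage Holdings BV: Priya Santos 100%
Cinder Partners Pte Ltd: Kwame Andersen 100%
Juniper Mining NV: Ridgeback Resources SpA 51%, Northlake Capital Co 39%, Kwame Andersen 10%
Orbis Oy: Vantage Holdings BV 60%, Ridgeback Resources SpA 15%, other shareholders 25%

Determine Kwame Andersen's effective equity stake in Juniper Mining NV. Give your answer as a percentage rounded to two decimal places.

Kwame reaches Juniper along 2 paths.
Via Ridgeback: 100% × 51% = 51%.
Direct stake: 10% = 10%.
Total: 51% + 10% = 61%.
Rounded: 61.00%.

61.00%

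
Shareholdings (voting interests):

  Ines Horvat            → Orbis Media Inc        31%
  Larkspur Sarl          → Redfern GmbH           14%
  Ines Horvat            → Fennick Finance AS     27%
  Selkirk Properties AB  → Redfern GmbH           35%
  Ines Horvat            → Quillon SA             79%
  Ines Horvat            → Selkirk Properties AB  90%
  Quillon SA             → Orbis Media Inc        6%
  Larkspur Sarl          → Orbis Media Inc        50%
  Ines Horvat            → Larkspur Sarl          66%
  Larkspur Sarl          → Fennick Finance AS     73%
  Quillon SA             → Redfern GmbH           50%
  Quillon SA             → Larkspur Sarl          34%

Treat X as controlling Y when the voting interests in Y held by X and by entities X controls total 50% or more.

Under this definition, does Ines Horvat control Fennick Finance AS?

Ines holds 79% of Quillon, so Ines controls Quillon.
Ines and Quillon together hold 66% + 34% = 100% of Larkspur, so Ines controls Larkspur.
Larkspur and Ines together hold 73% + 27% = 100% of Fennick, so Ines controls Fennick.

Yes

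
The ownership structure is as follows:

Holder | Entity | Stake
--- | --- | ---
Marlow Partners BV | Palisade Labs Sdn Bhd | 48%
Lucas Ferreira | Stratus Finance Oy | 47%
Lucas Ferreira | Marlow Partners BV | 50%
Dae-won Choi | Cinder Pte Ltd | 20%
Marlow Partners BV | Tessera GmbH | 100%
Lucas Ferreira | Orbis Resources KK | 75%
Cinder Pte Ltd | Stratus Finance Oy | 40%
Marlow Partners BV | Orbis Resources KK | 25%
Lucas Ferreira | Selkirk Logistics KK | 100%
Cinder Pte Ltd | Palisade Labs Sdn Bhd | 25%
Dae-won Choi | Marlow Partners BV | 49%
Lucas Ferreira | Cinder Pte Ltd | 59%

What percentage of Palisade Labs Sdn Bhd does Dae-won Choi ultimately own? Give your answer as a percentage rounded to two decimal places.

28.52%

Dae-won reaches Palisade along 2 paths.
Via Cinder: 20% × 25% = 5%.
Via Marlow: 49% × 48% = 23.52%.
Total: 5% + 23.52% = 28.52%.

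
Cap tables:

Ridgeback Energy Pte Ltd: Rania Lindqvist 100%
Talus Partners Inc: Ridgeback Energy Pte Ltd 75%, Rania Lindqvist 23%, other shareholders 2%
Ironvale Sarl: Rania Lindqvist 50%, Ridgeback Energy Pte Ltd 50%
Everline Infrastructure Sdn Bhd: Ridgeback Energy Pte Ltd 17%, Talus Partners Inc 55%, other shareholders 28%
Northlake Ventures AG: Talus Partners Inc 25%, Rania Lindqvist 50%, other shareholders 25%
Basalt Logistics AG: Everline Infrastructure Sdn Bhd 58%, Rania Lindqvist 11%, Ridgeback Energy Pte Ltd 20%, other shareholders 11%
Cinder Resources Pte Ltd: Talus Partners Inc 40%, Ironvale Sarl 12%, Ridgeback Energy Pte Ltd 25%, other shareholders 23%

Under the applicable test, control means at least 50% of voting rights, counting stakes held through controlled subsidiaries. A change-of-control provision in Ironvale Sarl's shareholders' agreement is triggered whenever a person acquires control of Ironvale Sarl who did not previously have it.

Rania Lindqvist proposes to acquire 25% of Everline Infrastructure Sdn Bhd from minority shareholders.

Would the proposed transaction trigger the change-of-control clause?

No

The purchase changes only Rania's holdings, so Rania is the only person who could newly come to control Ironvale.
Rania holds 100% of Ridgeback, so Rania controls Ridgeback.
Rania and Ridgeback together hold 50% + 50% = 100% of Ironvale, so Rania controls Ironvale.
So Rania already controls Ironvale before the transaction.
After the purchase, Rania holds 25% of Everline directly.
Rania controlled Ironvale already, so this is not a new person acquiring control; every other person's position is unchanged or reduced.
No new person acquires control, so the clause is not triggered.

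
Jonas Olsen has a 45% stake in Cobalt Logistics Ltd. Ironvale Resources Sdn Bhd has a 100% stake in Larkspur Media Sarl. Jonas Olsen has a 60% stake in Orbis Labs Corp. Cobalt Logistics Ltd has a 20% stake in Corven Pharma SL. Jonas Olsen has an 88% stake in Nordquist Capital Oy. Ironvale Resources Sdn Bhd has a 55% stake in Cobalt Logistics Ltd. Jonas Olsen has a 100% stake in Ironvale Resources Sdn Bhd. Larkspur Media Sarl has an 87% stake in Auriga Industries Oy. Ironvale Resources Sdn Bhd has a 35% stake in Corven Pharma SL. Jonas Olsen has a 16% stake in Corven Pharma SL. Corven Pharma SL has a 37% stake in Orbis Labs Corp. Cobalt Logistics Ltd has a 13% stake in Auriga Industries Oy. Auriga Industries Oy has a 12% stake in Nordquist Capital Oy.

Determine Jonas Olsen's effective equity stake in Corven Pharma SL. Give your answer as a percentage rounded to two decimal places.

71.00%

Jonas reaches Corven along 4 paths.
Via Ironvale → Cobalt: 100% × 55% × 20% = 11%.
Via Cobalt: 45% × 20% = 9%.
Via Ironvale: 100% × 35% = 35%.
Direct stake: 16% = 16%.
Total: 11% + 9% + 35% + 16% = 71%.
Rounded: 71.00%.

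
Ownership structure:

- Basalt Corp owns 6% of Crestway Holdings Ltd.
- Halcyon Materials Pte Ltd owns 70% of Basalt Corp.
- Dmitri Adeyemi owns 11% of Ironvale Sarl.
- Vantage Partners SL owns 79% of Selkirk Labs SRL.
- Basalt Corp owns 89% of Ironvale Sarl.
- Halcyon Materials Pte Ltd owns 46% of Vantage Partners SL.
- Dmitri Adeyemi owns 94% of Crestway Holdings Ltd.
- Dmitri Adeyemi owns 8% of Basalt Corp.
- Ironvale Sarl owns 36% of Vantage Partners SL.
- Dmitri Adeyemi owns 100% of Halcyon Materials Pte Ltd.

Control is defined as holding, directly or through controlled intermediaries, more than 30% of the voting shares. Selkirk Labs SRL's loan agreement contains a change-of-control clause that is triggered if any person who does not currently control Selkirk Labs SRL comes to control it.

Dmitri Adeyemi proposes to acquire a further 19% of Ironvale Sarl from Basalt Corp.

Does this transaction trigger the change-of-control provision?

No

The purchase adds only to Dmitri's holdings (Basalt's stake shrinks), so Dmitri is the only person who could newly come to control Selkirk.
Dmitri holds 100% of Halcyon, so Dmitri controls Halcyon.
Halcyon and Dmitri together hold 70% + 8% = 78% of Basalt, so Dmitri controls Basalt.
Basalt and Dmitri together hold 89% + 11% = 100% of Ironvale, so Dmitri controls Ironvale.
Ironvale and Halcyon together hold 36% + 46% = 82% of Vantage, so Dmitri controls Vantage.
Vantage holds 79% of Selkirk, so Dmitri controls Selkirk.
So Dmitri already controls Selkirk before the transaction.
After the purchase, Dmitri's direct stake in Ironvale rises to 11% + 19% = 30%, and Basalt's stake falls to 70%.
Dmitri controlled Selkirk already, so this is not a new person acquiring control; every other person's position is unchanged or reduced.
No new person acquires control, so the clause is not triggered.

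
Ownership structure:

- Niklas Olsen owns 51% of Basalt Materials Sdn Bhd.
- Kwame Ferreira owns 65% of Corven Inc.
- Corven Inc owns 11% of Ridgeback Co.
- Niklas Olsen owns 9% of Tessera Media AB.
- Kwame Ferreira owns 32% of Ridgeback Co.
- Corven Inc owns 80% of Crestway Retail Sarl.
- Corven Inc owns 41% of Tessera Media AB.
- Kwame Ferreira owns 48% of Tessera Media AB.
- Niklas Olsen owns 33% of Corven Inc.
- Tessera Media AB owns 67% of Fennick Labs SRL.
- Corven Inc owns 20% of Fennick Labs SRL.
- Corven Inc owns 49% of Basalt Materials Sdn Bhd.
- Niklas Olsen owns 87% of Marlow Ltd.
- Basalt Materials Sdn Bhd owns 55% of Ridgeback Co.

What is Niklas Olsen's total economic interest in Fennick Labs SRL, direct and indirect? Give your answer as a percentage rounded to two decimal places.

Niklas reaches Fennick along 3 paths.
Via Tessera: 9% × 67% = 6.03%.
Via Corven → Tessera: 33% × 41% × 67% = 9.0651%.
Via Corven: 33% × 20% = 6.6%.
Total: 6.03% + 9.0651% + 6.6% = 21.6951%.
Rounded: 21.70%.

21.70%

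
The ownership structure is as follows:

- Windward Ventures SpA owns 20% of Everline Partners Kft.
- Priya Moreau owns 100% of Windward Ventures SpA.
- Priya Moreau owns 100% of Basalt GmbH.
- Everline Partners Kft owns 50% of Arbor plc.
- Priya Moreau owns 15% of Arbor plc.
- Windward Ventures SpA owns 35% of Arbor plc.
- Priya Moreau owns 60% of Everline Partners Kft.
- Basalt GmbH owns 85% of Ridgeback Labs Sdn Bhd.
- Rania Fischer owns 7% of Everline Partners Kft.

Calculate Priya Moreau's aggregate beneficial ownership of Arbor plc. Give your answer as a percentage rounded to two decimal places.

Priya reaches Arbor along 4 paths.
Via Windward → Everline: 100% × 20% × 50% = 10%.
Via Everline: 60% × 50% = 30%.
Direct stake: 15% = 15%.
Via Windward: 100% × 35% = 35%.
Total: 10% + 30% + 15% + 35% = 90%.
Rounded: 90.00%.

90.00%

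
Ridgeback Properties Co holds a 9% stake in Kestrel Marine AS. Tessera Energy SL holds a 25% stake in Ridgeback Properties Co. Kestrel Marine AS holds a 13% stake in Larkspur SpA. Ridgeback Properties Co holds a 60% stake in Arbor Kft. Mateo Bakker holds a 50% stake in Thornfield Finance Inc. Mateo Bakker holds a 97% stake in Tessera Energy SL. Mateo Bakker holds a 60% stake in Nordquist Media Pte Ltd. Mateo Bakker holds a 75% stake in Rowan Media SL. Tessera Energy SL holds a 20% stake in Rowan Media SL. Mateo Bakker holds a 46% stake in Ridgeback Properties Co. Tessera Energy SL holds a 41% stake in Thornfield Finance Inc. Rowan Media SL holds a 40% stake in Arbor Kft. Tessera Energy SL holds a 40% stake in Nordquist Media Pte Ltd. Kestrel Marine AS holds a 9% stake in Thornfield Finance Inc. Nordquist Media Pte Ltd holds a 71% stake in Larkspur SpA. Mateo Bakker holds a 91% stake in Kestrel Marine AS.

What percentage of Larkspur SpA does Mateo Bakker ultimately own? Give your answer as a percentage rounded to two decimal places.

Mateo reaches Larkspur along 5 paths.
Via Tessera → Nordquist: 97% × 40% × 71% = 27.548%.
Via Nordquist: 60% × 71% = 42.6%.
Via Ridgeback → Kestrel: 46% × 9% × 13% = 0.5382%.
Via Tessera → Ridgeback → Kestrel: 97% × 25% × 9% × 13% = 0.283725%.
Via Kestrel: 91% × 13% = 11.83%.
Total: 27.548% + 42.6% + 0.5382% + 0.283725% + 11.83% = 82.799925%.
Rounded: 82.80%.

82.80%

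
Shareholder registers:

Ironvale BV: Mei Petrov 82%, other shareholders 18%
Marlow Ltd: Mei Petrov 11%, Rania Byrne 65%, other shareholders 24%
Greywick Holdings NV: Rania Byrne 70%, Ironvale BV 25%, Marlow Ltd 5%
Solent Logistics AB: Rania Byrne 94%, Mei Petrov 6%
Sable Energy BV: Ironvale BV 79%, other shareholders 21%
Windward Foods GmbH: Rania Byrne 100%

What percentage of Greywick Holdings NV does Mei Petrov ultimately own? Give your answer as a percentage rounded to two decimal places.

21.05%

Mei reaches Greywick along 2 paths.
Via Ironvale: 82% × 25% = 20.5%.
Via Marlow: 11% × 5% = 0.55%.
Total: 20.5% + 0.55% = 21.05%.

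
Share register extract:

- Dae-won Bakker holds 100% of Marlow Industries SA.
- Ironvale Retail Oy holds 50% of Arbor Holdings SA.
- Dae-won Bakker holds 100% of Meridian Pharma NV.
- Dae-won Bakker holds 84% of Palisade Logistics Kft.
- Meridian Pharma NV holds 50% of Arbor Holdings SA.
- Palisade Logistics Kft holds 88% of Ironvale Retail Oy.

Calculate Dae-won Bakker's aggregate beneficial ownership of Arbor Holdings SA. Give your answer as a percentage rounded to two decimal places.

86.96%

Dae-won reaches Arbor along 2 paths.
Via Palisade → Ironvale: 84% × 88% × 50% = 36.96%.
Via Meridian: 100% × 50% = 50%.
Total: 36.96% + 50% = 86.96%.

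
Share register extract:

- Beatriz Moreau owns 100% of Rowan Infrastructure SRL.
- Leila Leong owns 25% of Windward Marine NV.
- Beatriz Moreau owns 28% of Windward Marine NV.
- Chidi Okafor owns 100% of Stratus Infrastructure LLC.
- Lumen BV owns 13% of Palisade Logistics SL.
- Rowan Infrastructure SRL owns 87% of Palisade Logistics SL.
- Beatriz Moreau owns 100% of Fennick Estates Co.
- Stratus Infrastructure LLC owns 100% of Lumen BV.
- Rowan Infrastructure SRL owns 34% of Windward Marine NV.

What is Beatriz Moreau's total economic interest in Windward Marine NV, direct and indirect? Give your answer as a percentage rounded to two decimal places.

Beatriz reaches Windward along 2 paths.
Via Rowan: 100% × 34% = 34%.
Direct stake: 28% = 28%.
Total: 34% + 28% = 62%.
Rounded: 62.00%.

62.00%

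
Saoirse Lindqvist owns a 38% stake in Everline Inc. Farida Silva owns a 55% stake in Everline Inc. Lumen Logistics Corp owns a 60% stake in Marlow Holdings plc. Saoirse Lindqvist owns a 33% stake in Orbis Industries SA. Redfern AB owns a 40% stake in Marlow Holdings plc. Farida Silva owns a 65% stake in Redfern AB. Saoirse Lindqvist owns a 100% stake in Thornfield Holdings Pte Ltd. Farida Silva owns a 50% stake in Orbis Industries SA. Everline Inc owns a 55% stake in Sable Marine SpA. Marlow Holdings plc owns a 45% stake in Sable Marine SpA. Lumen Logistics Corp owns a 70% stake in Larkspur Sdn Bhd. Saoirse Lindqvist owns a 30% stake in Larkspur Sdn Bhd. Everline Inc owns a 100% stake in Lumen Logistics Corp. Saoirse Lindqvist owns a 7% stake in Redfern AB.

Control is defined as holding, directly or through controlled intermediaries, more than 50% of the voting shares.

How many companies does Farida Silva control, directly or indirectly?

6

Farida holds 55% of Everline, so Farida controls Everline.
Everline holds 100% of Lumen, so Farida controls Lumen.
Farida holds 65% of Redfern, so Farida controls Redfern.
Lumen holds 70% of Larkspur, so Farida controls Larkspur.
Redfern and Lumen together hold 40% + 60% = 100% of Marlow, so Farida controls Marlow.
Everline and Marlow together hold 55% + 45% = 100% of Sable, so Farida controls Sable.
No other company's threshold is met.
Farida controls 6 companies.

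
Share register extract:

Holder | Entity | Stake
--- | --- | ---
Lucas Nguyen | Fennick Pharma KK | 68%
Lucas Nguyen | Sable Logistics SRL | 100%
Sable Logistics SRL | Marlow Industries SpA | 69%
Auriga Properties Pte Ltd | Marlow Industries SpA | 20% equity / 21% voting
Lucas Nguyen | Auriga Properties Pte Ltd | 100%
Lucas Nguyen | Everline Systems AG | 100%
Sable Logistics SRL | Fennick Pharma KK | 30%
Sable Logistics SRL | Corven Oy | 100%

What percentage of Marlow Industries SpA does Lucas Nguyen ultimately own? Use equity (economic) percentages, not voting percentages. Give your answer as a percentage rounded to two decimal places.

89.00%

Lucas reaches Marlow along 2 paths.
Via Sable: 100% × 69% = 69%.
Via Auriga: 100% × 20% = 20%.
Total: 69% + 20% = 89%.
Rounded: 89.00%.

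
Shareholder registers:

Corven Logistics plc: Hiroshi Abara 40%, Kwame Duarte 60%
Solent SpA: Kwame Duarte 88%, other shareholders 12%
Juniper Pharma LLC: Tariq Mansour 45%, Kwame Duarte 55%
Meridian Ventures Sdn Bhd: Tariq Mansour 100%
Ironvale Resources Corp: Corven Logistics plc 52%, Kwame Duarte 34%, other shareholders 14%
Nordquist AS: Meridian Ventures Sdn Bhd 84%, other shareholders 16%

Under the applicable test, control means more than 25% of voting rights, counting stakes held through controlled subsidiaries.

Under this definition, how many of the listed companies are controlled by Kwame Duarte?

4

Kwame holds 60% of Corven, so Kwame controls Corven.
Kwame holds 88% of Solent, so Kwame controls Solent.
Kwame holds 55% of Juniper, so Kwame controls Juniper.
Corven and Kwame together hold 52% + 34% = 86% of Ironvale, so Kwame controls Ironvale.
No other company's threshold is met.
Kwame controls 4 companies.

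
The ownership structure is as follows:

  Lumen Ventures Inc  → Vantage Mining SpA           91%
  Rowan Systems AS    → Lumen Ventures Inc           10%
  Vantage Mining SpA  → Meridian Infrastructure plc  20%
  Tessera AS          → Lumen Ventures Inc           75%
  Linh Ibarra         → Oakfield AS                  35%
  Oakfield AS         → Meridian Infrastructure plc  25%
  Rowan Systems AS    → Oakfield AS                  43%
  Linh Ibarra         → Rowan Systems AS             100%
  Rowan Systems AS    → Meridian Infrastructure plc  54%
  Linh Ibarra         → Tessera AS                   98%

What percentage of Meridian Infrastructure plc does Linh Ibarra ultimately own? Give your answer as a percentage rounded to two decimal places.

88.70%

Linh reaches Meridian along 5 paths.
Via Rowan: 100% × 54% = 54%.
Via Rowan → Oakfield: 100% × 43% × 25% = 10.75%.
Via Oakfield: 35% × 25% = 8.75%.
Via Rowan → Lumen → Vantage: 100% × 10% × 91% × 20% = 1.82%.
Via Tessera → Lumen → Vantage: 98% × 75% × 91% × 20% = 13.377%.
Total: 54% + 10.75% + 8.75% + 1.82% + 13.377% = 88.697%.
Rounded: 88.70%.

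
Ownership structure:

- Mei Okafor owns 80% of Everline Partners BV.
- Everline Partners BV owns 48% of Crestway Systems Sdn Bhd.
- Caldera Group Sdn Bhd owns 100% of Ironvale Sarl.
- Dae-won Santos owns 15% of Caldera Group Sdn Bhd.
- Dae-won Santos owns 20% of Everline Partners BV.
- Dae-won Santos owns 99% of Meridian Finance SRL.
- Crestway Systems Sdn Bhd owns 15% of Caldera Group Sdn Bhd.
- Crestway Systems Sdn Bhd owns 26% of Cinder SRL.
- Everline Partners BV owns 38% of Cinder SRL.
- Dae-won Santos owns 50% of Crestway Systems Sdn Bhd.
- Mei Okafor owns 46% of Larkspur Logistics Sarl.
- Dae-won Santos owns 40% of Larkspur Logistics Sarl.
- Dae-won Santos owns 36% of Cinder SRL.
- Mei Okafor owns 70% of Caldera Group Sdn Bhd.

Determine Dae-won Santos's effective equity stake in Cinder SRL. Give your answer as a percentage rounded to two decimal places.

59.10%

Dae-won reaches Cinder along 4 paths.
Via Everline: 20% × 38% = 7.6%.
Direct stake: 36% = 36%.
Via Everline → Crestway: 20% × 48% × 26% = 2.496%.
Via Crestway: 50% × 26% = 13%.
Total: 7.6% + 36% + 2.496% + 13% = 59.096%.
Rounded: 59.10%.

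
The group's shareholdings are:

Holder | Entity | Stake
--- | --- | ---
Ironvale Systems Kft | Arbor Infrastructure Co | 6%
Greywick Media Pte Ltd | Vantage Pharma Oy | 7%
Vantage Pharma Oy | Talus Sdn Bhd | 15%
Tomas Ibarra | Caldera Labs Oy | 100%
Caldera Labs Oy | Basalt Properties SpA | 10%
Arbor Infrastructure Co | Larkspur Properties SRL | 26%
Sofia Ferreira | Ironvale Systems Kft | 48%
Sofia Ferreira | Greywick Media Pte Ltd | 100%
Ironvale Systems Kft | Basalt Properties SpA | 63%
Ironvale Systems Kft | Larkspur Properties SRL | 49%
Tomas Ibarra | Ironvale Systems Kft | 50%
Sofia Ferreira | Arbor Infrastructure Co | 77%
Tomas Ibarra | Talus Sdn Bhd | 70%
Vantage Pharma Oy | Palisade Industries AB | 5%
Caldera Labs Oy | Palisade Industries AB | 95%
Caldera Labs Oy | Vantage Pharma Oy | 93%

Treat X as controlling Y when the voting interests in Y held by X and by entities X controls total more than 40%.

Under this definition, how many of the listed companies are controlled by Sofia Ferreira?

Sofia holds 100% of Greywick, so Sofia controls Greywick.
Sofia holds 48% of Ironvale, so Sofia controls Ironvale.
Ironvale holds 63% of Basalt, so Sofia controls Basalt.
Sofia and Ironvale together hold 77% + 6% = 83% of Arbor, so Sofia controls Arbor.
Ironvale and Arbor together hold 49% + 26% = 75% of Larkspur, so Sofia controls Larkspur.
No other company's threshold is met.
Sofia controls 5 companies.

5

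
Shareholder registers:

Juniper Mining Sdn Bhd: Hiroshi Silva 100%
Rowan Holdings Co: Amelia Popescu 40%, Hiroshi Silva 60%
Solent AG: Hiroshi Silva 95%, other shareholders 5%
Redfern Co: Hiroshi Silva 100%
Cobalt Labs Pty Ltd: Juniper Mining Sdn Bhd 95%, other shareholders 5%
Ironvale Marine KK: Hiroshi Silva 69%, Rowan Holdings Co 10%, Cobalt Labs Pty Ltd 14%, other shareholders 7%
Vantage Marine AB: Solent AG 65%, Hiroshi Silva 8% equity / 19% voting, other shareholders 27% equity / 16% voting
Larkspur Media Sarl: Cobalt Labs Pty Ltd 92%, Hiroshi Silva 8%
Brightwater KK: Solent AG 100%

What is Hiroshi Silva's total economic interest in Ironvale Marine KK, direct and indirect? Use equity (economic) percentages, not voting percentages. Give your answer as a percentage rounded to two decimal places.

Hiroshi reaches Ironvale along 3 paths.
Direct stake: 69% = 69%.
Via Rowan: 60% × 10% = 6%.
Via Juniper → Cobalt: 100% × 95% × 14% = 13.3%.
Total: 69% + 6% + 13.3% = 88.3%.
Rounded: 88.30%.

88.30%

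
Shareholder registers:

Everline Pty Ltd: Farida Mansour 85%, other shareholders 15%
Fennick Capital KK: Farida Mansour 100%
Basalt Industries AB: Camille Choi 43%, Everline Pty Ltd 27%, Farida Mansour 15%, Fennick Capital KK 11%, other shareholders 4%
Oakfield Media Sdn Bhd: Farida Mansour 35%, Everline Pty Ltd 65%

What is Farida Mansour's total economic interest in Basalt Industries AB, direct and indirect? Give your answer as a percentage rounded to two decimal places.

48.95%

Farida reaches Basalt along 3 paths.
Via Everline: 85% × 27% = 22.95%.
Direct stake: 15% = 15%.
Via Fennick: 100% × 11% = 11%.
Total: 22.95% + 15% + 11% = 48.95%.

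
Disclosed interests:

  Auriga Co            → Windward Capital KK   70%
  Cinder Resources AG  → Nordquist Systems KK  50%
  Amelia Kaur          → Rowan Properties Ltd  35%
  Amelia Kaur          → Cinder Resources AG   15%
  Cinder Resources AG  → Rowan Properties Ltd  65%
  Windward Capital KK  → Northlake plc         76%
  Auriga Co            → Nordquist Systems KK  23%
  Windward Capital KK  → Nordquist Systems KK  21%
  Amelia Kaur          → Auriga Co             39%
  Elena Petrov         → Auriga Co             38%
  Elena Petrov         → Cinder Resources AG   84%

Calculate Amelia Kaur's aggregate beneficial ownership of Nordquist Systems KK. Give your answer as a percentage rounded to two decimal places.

Amelia reaches Nordquist along 3 paths.
Via Auriga: 39% × 23% = 8.97%.
Via Auriga → Windward: 39% × 70% × 21% = 5.733%.
Via Cinder: 15% × 50% = 7.5%.
Total: 8.97% + 5.733% + 7.5% = 22.203%.
Rounded: 22.20%.

22.20%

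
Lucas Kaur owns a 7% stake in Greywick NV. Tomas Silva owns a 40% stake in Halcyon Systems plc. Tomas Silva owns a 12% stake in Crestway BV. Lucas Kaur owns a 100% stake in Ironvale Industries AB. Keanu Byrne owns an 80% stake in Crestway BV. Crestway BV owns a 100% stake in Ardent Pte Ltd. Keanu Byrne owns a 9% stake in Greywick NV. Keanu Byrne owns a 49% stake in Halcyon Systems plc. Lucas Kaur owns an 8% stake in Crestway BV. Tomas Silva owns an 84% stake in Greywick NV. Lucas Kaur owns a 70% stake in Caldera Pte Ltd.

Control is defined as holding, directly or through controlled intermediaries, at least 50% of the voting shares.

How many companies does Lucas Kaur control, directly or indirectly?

Lucas holds 100% of Ironvale, so Lucas controls Ironvale.
Lucas holds 70% of Caldera, so Lucas controls Caldera.
No other company's threshold is met.
Lucas controls 2 companies.

2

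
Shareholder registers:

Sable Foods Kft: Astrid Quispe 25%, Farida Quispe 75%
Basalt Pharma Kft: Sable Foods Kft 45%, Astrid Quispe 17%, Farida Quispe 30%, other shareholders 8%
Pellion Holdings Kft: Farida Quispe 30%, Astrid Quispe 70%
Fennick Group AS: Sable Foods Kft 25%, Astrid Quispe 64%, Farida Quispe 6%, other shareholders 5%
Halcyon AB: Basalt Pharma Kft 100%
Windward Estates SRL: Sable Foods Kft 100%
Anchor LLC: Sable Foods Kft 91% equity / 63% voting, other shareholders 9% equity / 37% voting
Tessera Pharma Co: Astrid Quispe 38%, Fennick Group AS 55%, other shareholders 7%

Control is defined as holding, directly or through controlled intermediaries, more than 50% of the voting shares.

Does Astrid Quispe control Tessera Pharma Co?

Astrid holds 64% of Fennick, so Astrid controls Fennick.
Astrid and Fennick together hold 38% + 55% = 93% of Tessera, so Astrid controls Tessera.

Yes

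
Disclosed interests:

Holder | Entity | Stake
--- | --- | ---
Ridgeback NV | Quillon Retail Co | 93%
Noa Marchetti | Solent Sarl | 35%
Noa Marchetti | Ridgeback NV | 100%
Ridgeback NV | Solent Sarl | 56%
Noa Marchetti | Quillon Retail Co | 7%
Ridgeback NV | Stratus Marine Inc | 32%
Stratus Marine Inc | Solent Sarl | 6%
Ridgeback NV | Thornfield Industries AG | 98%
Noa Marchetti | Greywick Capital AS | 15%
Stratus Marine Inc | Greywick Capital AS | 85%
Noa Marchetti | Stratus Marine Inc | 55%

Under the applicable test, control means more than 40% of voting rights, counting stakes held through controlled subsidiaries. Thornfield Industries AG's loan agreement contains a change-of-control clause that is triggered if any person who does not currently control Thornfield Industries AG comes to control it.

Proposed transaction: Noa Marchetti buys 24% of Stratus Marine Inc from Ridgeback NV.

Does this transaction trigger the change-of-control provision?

The purchase adds only to Noa's holdings (Ridgeback's stake shrinks), so Noa is the only person who could newly come to control Thornfield.
Noa holds 100% of Ridgeback, so Noa controls Ridgeback.
Ridgeback holds 98% of Thornfield, so Noa controls Thornfield.
So Noa already controls Thornfield before the transaction.
After the purchase, Noa's direct stake in Stratus rises to 55% + 24% = 79%, and Ridgeback's stake falls to 8%.
Noa controlled Thornfield already, so this is not a new person acquiring control; every other person's position is unchanged or reduced.
No new person acquires control, so the clause is not triggered.

No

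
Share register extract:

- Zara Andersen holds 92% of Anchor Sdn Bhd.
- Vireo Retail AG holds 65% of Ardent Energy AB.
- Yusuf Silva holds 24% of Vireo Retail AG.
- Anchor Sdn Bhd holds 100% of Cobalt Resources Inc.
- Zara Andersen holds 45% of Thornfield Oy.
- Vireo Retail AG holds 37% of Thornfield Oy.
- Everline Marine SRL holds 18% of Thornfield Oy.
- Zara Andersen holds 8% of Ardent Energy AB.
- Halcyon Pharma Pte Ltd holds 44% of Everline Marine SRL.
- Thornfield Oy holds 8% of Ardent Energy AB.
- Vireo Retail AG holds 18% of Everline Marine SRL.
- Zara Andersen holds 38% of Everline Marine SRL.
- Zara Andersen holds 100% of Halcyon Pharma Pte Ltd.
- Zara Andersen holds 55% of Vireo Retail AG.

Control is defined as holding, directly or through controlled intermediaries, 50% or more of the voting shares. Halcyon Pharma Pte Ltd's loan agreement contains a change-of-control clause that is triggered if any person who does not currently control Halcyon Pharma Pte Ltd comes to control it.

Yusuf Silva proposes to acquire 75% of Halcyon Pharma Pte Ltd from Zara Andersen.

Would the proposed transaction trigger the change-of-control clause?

The purchase adds only to Yusuf's holdings (Zara's stake shrinks), so Yusuf is the only person who could newly come to control Halcyon.
Yusuf's largest direct stake is 24% in Vireo, which does not meet the threshold, so Yusuf controls no company.
Neither Yusuf nor any entity Yusuf controls holds any voting interest in Halcyon.
So before the transaction, Yusuf does not control Halcyon.
After the purchase, Yusuf holds 75% of Halcyon directly, and Zara's stake falls to 25%.
Yusuf holds 75% of Halcyon, so Yusuf controls Halcyon.
Yusuf did not control Halcyon before and does after, so the clause is triggered.

Yes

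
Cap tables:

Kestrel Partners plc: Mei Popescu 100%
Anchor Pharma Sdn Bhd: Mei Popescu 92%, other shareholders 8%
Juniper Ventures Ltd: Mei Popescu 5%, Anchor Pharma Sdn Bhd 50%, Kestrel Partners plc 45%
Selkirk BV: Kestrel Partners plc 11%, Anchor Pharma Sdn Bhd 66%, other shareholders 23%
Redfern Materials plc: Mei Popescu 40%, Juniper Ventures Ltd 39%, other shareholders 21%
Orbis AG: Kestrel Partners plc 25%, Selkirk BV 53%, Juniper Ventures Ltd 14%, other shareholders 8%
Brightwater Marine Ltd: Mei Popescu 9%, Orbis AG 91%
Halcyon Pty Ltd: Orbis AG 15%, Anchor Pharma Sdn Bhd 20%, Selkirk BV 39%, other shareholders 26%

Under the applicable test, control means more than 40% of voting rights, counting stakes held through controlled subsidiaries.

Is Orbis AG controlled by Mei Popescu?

Mei holds 100% of Kestrel, so Mei controls Kestrel.
Mei holds 92% of Anchor, so Mei controls Anchor.
Mei and Anchor and Kestrel together hold 5% + 50% + 45% = 100% of Juniper, so Mei controls Juniper.
Kestrel and Anchor together hold 11% + 66% = 77% of Selkirk, so Mei controls Selkirk.
Kestrel and Selkirk and Juniper together hold 25% + 53% + 14% = 92% of Orbis, so Mei controls Orbis.

Yes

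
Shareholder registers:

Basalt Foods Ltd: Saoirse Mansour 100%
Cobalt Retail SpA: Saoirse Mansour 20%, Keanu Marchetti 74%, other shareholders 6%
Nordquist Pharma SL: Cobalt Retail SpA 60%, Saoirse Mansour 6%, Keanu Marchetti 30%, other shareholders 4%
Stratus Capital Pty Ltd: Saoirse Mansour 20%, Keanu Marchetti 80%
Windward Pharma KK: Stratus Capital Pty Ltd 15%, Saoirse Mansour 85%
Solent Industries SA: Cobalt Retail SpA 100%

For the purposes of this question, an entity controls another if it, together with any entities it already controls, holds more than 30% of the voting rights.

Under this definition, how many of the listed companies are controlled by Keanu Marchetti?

4

Keanu holds 74% of Cobalt, so Keanu controls Cobalt.
Cobalt and Keanu together hold 60% + 30% = 90% of Nordquist, so Keanu controls Nordquist.
Keanu holds 80% of Stratus, so Keanu controls Stratus.
Cobalt holds 100% of Solent, so Keanu controls Solent.
No other company's threshold is met.
Keanu controls 4 companies.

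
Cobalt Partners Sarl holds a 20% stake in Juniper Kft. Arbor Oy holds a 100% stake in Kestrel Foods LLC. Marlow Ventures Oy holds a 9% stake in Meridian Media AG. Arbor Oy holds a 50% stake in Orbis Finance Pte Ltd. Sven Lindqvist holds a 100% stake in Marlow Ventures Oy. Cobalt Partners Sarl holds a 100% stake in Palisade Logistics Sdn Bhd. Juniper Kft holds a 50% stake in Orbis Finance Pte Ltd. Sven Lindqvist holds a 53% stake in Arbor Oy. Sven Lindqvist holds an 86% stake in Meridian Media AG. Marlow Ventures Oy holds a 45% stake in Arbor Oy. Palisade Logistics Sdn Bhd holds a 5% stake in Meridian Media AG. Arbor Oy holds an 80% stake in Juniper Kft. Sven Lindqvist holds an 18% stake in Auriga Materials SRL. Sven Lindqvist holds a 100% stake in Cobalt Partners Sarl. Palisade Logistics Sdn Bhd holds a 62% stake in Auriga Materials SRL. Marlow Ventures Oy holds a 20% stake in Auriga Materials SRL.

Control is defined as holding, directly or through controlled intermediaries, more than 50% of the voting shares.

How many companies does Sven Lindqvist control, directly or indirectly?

Sven holds 100% of Cobalt, so Sven controls Cobalt.
Sven holds 100% of Marlow, so Sven controls Marlow.
Cobalt holds 100% of Palisade, so Sven controls Palisade.
Sven and Marlow and Palisade together hold 86% + 9% + 5% = 100% of Meridian, so Sven controls Meridian.
Sven and Marlow together hold 53% + 45% = 98% of Arbor, so Sven controls Arbor.
Arbor and Cobalt together hold 80% + 20% = 100% of Juniper, so Sven controls Juniper.
Arbor holds 100% of Kestrel, so Sven controls Kestrel.
Sven and Palisade and Marlow together hold 18% + 62% + 20% = 100% of Auriga, so Sven controls Auriga.
Arbor and Juniper together hold 50% + 50% = 100% of Orbis, so Sven controls Orbis.
Sven controls 9 companies.

9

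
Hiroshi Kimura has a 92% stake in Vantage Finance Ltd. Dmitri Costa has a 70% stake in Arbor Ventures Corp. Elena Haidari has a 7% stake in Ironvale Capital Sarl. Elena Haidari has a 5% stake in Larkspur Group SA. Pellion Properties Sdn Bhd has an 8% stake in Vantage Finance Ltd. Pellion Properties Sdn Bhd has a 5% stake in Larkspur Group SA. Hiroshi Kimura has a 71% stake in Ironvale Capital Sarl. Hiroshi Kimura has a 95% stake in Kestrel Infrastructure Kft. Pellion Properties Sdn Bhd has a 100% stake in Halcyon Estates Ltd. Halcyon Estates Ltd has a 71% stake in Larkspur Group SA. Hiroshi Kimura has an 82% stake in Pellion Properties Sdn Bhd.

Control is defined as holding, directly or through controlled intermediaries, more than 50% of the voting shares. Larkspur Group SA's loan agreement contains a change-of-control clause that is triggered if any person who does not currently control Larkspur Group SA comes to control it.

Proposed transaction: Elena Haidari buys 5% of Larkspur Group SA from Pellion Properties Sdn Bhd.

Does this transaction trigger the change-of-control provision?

The purchase adds only to Elena's holdings (Pellion's stake shrinks), so Elena is the only person who could newly come to control Larkspur.
Elena's largest direct stake is 7% in Ironvale, which does not meet the threshold, so Elena controls no company.
In Larkspur, Elena's side holds only 5%, not > 50%.
So before the transaction, Elena does not control Larkspur.
After the purchase, Elena's direct stake in Larkspur rises to 5% + 5% = 10%, and Pellion's stake falls to 0%.
After the transaction, Elena's side holds 10% of Larkspur, not > 50%, so Elena still does not control Larkspur.
No new person acquires control, so the clause is not triggered.

No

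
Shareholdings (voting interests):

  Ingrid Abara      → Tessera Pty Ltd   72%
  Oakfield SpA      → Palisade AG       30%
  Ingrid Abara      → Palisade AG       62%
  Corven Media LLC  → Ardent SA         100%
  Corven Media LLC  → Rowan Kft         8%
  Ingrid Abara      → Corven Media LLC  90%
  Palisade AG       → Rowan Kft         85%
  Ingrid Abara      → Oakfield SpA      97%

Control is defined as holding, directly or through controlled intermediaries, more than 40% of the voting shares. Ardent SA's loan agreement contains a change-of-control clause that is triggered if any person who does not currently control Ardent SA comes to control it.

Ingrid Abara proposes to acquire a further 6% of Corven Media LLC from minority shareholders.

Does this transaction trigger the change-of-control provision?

No

The purchase changes only Ingrid's holdings, so Ingrid is the only person who could newly come to control Ardent.
Ingrid holds 90% of Corven, so Ingrid controls Corven.
Corven holds 100% of Ardent, so Ingrid controls Ardent.
So Ingrid already controls Ardent before the transaction.
After the purchase, Ingrid's direct stake in Corven rises to 90% + 6% = 96%.
Ingrid controlled Ardent already, so this is not a new person acquiring control; every other person's position is unchanged or reduced.
No new person acquires control, so the clause is not triggered.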